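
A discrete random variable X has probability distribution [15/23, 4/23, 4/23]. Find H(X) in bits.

H(X) = -Σ p(x) log₂ p(x)
  -15/23 × log₂(15/23) = 0.4022
  -4/23 × log₂(4/23) = 0.4389
  -4/23 × log₂(4/23) = 0.4389
H(X) = 1.2799 bits


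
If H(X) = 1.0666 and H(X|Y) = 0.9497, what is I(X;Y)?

I(X;Y) = H(X) - H(X|Y)
I(X;Y) = 1.0666 - 0.9497 = 0.1169 bits


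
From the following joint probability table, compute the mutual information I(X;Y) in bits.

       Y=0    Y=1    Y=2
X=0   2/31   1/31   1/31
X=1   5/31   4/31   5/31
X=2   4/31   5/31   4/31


H(X) = 1.4249, H(Y) = 1.5835, H(X,Y) = 2.9920
I(X;Y) = H(X) + H(Y) - H(X,Y) = 0.0164 bits


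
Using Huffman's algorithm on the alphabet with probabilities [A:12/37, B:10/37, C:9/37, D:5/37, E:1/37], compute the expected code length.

Huffman tree construction:
Combine smallest probabilities repeatedly
Resulting codes:
  A: 11 (length 2)
  B: 10 (length 2)
  C: 01 (length 2)
  D: 001 (length 3)
  E: 000 (length 3)
Average length = Σ p(s) × length(s) = 2.1622 bits


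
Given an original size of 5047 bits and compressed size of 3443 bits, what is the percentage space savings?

Space savings = (1 - Compressed/Original) × 100%
= (1 - 3443/5047) × 100%
= 31.78%


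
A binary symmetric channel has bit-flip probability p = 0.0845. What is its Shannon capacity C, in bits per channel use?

For BSC with error probability p:
C = 1 - H(p) where H(p) is binary entropy
H(0.0845) = -0.0845 × log₂(0.0845) - 0.9155 × log₂(0.9155)
H(p) = 0.4178
C = 1 - 0.4178 = 0.5822 bits/use


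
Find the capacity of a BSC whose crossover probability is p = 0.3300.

For BSC with error probability p:
C = 1 - H(p) where H(p) is binary entropy
H(0.3300) = -0.3300 × log₂(0.3300) - 0.6700 × log₂(0.6700)
H(p) = 0.9149
C = 1 - 0.9149 = 0.0851 bits/use


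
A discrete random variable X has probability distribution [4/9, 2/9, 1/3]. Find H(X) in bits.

H(X) = -Σ p(x) log₂ p(x)
  -4/9 × log₂(4/9) = 0.5200
  -2/9 × log₂(2/9) = 0.4822
  -1/3 × log₂(1/3) = 0.5283
H(X) = 1.5305 bits


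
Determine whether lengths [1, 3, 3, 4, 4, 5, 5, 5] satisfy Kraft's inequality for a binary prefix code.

Kraft inequality: Σ 2^(-l_i) ≤ 1 for prefix-free code
Calculating: 2^(-1) + 2^(-3) + 2^(-3) + 2^(-4) + 2^(-4) + 2^(-5) + 2^(-5) + 2^(-5)
= 0.5 + 0.125 + 0.125 + 0.0625 + 0.0625 + 0.03125 + 0.03125 + 0.03125
= 0.9688
Since 0.9688 ≤ 1, prefix-free code exists


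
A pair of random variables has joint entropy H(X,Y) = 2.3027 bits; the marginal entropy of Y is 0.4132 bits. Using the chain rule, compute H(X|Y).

Chain rule: H(X,Y) = H(X|Y) + H(Y)
H(X|Y) = H(X,Y) - H(Y) = 2.3027 - 0.4132 = 1.8895 bits


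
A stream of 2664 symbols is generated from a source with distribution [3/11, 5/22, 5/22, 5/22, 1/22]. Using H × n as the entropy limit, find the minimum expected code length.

Entropy H = 2.1713 bits/symbol
Minimum bits = H × n = 2.1713 × 2664
= 5784.37 bits


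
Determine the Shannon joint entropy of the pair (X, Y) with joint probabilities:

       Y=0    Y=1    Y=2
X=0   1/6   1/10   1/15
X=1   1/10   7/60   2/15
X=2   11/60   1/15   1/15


H(X,Y) = -Σ p(x,y) log₂ p(x,y)
  p(0,0)=1/6: -0.1667 × log₂(0.1667) = 0.4308
  p(0,1)=1/10: -0.1000 × log₂(0.1000) = 0.3322
  p(0,2)=1/15: -0.0667 × log₂(0.0667) = 0.2605
  p(1,0)=1/10: -0.1000 × log₂(0.1000) = 0.3322
  p(1,1)=7/60: -0.1167 × log₂(0.1167) = 0.3616
  p(1,2)=2/15: -0.1333 × log₂(0.1333) = 0.3876
  p(2,0)=11/60: -0.1833 × log₂(0.1833) = 0.4487
  p(2,1)=1/15: -0.0667 × log₂(0.0667) = 0.2605
  p(2,2)=1/15: -0.0667 × log₂(0.0667) = 0.2605
H(X,Y) = 3.0745 bits


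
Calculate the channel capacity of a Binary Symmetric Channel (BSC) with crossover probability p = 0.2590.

For BSC with error probability p:
C = 1 - H(p) where H(p) is binary entropy
H(0.2590) = -0.2590 × log₂(0.2590) - 0.7410 × log₂(0.7410)
H(p) = 0.8252
C = 1 - 0.8252 = 0.1748 bits/use


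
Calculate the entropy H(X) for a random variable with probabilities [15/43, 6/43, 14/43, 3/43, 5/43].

H(X) = -Σ p(x) log₂ p(x)
  -15/43 × log₂(15/43) = 0.5300
  -6/43 × log₂(6/43) = 0.3965
  -14/43 × log₂(14/43) = 0.5271
  -3/43 × log₂(3/43) = 0.2680
  -5/43 × log₂(5/43) = 0.3610
H(X) = 2.0825 bits


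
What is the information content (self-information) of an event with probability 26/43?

Information content I(x) = -log₂(p(x))
I = -log₂(26/43) = -log₂(0.6047)
I = 0.7258 bits


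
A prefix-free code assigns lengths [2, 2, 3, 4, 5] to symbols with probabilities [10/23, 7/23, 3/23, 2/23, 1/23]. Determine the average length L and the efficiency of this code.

Average length L = Σ p_i × l_i = 2.4348 bits
Entropy H = 1.9311 bits
Efficiency η = H/L × 100% = 79.31%


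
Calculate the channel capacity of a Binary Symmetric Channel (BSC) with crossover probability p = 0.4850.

For BSC with error probability p:
C = 1 - H(p) where H(p) is binary entropy
H(0.4850) = -0.4850 × log₂(0.4850) - 0.5150 × log₂(0.5150)
H(p) = 0.9994
C = 1 - 0.9994 = 0.0006 bits/use


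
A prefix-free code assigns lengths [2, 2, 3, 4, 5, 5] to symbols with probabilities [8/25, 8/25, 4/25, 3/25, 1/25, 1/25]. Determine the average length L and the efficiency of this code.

Average length L = Σ p_i × l_i = 2.6400 bits
Entropy H = 2.2137 bits
Efficiency η = H/L × 100% = 83.85%


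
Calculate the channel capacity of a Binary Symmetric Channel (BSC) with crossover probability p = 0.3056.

For BSC with error probability p:
C = 1 - H(p) where H(p) is binary entropy
H(0.3056) = -0.3056 × log₂(0.3056) - 0.6944 × log₂(0.6944)
H(p) = 0.8880
C = 1 - 0.8880 = 0.1120 bits/use


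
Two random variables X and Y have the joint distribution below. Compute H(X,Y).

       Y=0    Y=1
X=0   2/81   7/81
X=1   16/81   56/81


H(X,Y) = -Σ p(x,y) log₂ p(x,y)
  p(0,0)=2/81: -0.0247 × log₂(0.0247) = 0.1318
  p(0,1)=7/81: -0.0864 × log₂(0.0864) = 0.3053
  p(1,0)=16/81: -0.1975 × log₂(0.1975) = 0.4622
  p(1,1)=56/81: -0.6914 × log₂(0.6914) = 0.3681
H(X,Y) = 1.2675 bits


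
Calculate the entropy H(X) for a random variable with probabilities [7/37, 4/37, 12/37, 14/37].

H(X) = -Σ p(x) log₂ p(x)
  -7/37 × log₂(7/37) = 0.4545
  -4/37 × log₂(4/37) = 0.3470
  -12/37 × log₂(12/37) = 0.5269
  -14/37 × log₂(14/37) = 0.5305
H(X) = 1.8588 bits


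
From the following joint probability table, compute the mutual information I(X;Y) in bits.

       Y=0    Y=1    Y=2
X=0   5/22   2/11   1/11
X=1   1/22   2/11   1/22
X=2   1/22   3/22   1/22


H(X) = 1.4970, H(Y) = 1.4728, H(X,Y) = 2.8974
I(X;Y) = H(X) + H(Y) - H(X,Y) = 0.0724 bits


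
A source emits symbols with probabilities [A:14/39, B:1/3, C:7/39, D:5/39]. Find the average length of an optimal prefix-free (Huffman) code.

Huffman tree construction:
Combine smallest probabilities repeatedly
Resulting codes:
  A: 0 (length 1)
  B: 11 (length 2)
  C: 101 (length 3)
  D: 100 (length 3)
Average length = Σ p(s) × length(s) = 1.9487 bits


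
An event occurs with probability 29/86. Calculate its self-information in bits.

Information content I(x) = -log₂(p(x))
I = -log₂(29/86) = -log₂(0.3372)
I = 1.5683 bits


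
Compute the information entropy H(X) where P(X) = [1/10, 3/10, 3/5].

H(X) = -Σ p(x) log₂ p(x)
  -1/10 × log₂(1/10) = 0.3322
  -3/10 × log₂(3/10) = 0.5211
  -3/5 × log₂(3/5) = 0.4422
H(X) = 1.2955 bits


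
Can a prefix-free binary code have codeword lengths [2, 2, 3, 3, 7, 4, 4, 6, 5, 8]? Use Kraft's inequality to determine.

Kraft inequality: Σ 2^(-l_i) ≤ 1 for prefix-free code
Calculating: 2^(-2) + 2^(-2) + 2^(-3) + 2^(-3) + 2^(-7) + 2^(-4) + 2^(-4) + 2^(-6) + 2^(-5) + 2^(-8)
= 0.25 + 0.25 + 0.125 + 0.125 + 0.0078125 + 0.0625 + 0.0625 + 0.015625 + 0.03125 + 0.00390625
= 0.9336
Since 0.9336 ≤ 1, prefix-free code exists


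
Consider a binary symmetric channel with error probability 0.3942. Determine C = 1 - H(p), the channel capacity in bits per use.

For BSC with error probability p:
C = 1 - H(p) where H(p) is binary entropy
H(0.3942) = -0.3942 × log₂(0.3942) - 0.6058 × log₂(0.6058)
H(p) = 0.9675
C = 1 - 0.9675 = 0.0325 bits/use


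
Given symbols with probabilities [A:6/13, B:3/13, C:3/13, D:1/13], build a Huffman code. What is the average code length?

Huffman tree construction:
Combine smallest probabilities repeatedly
Resulting codes:
  A: 0 (length 1)
  B: 111 (length 3)
  C: 10 (length 2)
  D: 110 (length 3)
Average length = Σ p(s) × length(s) = 1.8462 bits


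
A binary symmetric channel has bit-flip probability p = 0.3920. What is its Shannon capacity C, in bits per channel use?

For BSC with error probability p:
C = 1 - H(p) where H(p) is binary entropy
H(0.3920) = -0.3920 × log₂(0.3920) - 0.6080 × log₂(0.6080)
H(p) = 0.9661
C = 1 - 0.9661 = 0.0339 bits/use


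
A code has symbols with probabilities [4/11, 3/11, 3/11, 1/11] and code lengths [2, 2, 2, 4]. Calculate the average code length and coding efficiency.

Average length L = Σ p_i × l_i = 2.1818 bits
Entropy H = 1.8676 bits
Efficiency η = H/L × 100% = 85.60%


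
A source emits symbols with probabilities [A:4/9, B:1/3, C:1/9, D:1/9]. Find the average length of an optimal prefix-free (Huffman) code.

Huffman tree construction:
Combine smallest probabilities repeatedly
Resulting codes:
  A: 0 (length 1)
  B: 11 (length 2)
  C: 100 (length 3)
  D: 101 (length 3)
Average length = Σ p(s) × length(s) = 1.7778 bits


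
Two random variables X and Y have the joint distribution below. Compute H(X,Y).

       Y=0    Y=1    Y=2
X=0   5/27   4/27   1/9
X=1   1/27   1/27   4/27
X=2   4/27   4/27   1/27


H(X,Y) = -Σ p(x,y) log₂ p(x,y)
  p(0,0)=5/27: -0.1852 × log₂(0.1852) = 0.4505
  p(0,1)=4/27: -0.1481 × log₂(0.1481) = 0.4081
  p(0,2)=1/9: -0.1111 × log₂(0.1111) = 0.3522
  p(1,0)=1/27: -0.0370 × log₂(0.0370) = 0.1761
  p(1,1)=1/27: -0.0370 × log₂(0.0370) = 0.1761
  p(1,2)=4/27: -0.1481 × log₂(0.1481) = 0.4081
  p(2,0)=4/27: -0.1481 × log₂(0.1481) = 0.4081
  p(2,1)=4/27: -0.1481 × log₂(0.1481) = 0.4081
  p(2,2)=1/27: -0.0370 × log₂(0.0370) = 0.1761
H(X,Y) = 2.9636 bits


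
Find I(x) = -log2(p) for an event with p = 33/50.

Information content I(x) = -log₂(p(x))
I = -log₂(33/50) = -log₂(0.6600)
I = 0.5995 bits


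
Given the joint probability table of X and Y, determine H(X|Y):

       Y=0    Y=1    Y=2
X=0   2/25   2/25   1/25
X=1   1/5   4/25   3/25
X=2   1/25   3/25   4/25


H(X|Y) = Σ_y p(y) H(X|Y=y)
  p(Y=0) = 8/25, H(X|Y=0) = 1.2988
  p(Y=1) = 9/25, H(X|Y=1) = 1.5305
  p(Y=2) = 8/25, H(X|Y=2) = 1.4056
H(X|Y) = 0.3200×1.2988 + 0.3600×1.5305 + 0.3200×1.4056 = 1.4164 bits


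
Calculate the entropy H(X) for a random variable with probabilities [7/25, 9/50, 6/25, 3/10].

H(X) = -Σ p(x) log₂ p(x)
  -7/25 × log₂(7/25) = 0.5142
  -9/50 × log₂(9/50) = 0.4453
  -6/25 × log₂(6/25) = 0.4941
  -3/10 × log₂(3/10) = 0.5211
H(X) = 1.9748 bits


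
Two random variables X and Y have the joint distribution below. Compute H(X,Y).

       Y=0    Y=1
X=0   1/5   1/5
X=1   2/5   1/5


H(X,Y) = -Σ p(x,y) log₂ p(x,y)
  p(0,0)=1/5: -0.2000 × log₂(0.2000) = 0.4644
  p(0,1)=1/5: -0.2000 × log₂(0.2000) = 0.4644
  p(1,0)=2/5: -0.4000 × log₂(0.4000) = 0.5288
  p(1,1)=1/5: -0.2000 × log₂(0.2000) = 0.4644
H(X,Y) = 1.9219 bits


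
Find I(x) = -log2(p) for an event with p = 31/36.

Information content I(x) = -log₂(p(x))
I = -log₂(31/36) = -log₂(0.8611)
I = 0.2157 bits


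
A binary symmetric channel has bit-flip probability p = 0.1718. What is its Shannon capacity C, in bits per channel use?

For BSC with error probability p:
C = 1 - H(p) where H(p) is binary entropy
H(0.1718) = -0.1718 × log₂(0.1718) - 0.8282 × log₂(0.8282)
H(p) = 0.6618
C = 1 - 0.6618 = 0.3382 bits/use


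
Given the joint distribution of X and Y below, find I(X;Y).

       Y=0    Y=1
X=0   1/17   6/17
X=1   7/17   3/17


H(X) = 0.9774, H(Y) = 0.9975, H(X,Y) = 1.7395
I(X;Y) = H(X) + H(Y) - H(X,Y) = 0.2355 bits


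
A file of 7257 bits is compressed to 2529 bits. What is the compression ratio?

Compression ratio = Original / Compressed
= 7257 / 2529 = 2.87:1


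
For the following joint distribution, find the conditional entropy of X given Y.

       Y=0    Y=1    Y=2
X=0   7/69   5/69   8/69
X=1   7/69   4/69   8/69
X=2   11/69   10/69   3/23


H(X|Y) = Σ_y p(y) H(X|Y=y)
  p(Y=0) = 25/69, H(X|Y=0) = 1.5496
  p(Y=1) = 19/69, H(X|Y=1) = 1.4675
  p(Y=2) = 25/69, H(X|Y=2) = 1.5827
H(X|Y) = 0.3623×1.5496 + 0.2754×1.4675 + 0.3623×1.5827 = 1.5390 bits


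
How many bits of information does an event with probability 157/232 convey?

Information content I(x) = -log₂(p(x))
I = -log₂(157/232) = -log₂(0.6767)
I = 0.5634 bits


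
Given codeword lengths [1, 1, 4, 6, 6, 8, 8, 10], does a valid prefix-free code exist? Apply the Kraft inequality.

Kraft inequality: Σ 2^(-l_i) ≤ 1 for prefix-free code
Calculating: 2^(-1) + 2^(-1) + 2^(-4) + 2^(-6) + 2^(-6) + 2^(-8) + 2^(-8) + 2^(-10)
= 0.5 + 0.5 + 0.0625 + 0.015625 + 0.015625 + 0.00390625 + 0.00390625 + 0.0009765625
= 1.1025
Since 1.1025 > 1, prefix-free code does not exist


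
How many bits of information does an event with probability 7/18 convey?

Information content I(x) = -log₂(p(x))
I = -log₂(7/18) = -log₂(0.3889)
I = 1.3626 bits


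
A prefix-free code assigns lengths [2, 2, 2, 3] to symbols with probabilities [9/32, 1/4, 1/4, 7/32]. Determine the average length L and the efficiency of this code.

Average length L = Σ p_i × l_i = 2.2188 bits
Entropy H = 1.9943 bits
Efficiency η = H/L × 100% = 89.89%


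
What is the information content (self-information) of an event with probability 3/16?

Information content I(x) = -log₂(p(x))
I = -log₂(3/16) = -log₂(0.1875)
I = 2.4150 bits


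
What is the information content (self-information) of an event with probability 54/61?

Information content I(x) = -log₂(p(x))
I = -log₂(54/61) = -log₂(0.8852)
I = 0.1758 bits


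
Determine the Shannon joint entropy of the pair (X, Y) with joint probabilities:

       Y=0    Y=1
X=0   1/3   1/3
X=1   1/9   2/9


H(X,Y) = -Σ p(x,y) log₂ p(x,y)
  p(0,0)=1/3: -0.3333 × log₂(0.3333) = 0.5283
  p(0,1)=1/3: -0.3333 × log₂(0.3333) = 0.5283
  p(1,0)=1/9: -0.1111 × log₂(0.1111) = 0.3522
  p(1,1)=2/9: -0.2222 × log₂(0.2222) = 0.4822
H(X,Y) = 1.8911 bits


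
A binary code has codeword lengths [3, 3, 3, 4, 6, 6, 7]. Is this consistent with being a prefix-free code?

Kraft inequality: Σ 2^(-l_i) ≤ 1 for prefix-free code
Calculating: 2^(-3) + 2^(-3) + 2^(-3) + 2^(-4) + 2^(-6) + 2^(-6) + 2^(-7)
= 0.125 + 0.125 + 0.125 + 0.0625 + 0.015625 + 0.015625 + 0.0078125
= 0.4766
Since 0.4766 ≤ 1, prefix-free code exists


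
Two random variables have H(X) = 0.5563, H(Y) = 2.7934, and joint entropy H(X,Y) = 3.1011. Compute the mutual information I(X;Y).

I(X;Y) = H(X) + H(Y) - H(X,Y)
I(X;Y) = 0.5563 + 2.7934 - 3.1011 = 0.2486 bits


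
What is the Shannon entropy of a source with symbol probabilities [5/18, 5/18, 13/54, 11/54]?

H(X) = -Σ p(x) log₂ p(x)
  -5/18 × log₂(5/18) = 0.5133
  -5/18 × log₂(5/18) = 0.5133
  -13/54 × log₂(13/54) = 0.4946
  -11/54 × log₂(11/54) = 0.4676
H(X) = 1.9888 bits


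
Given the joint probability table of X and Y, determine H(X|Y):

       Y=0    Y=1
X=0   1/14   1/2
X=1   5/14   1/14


H(X|Y) = Σ_y p(y) H(X|Y=y)
  p(Y=0) = 3/7, H(X|Y=0) = 0.6500
  p(Y=1) = 4/7, H(X|Y=1) = 0.5436
H(X|Y) = 0.4286×0.6500 + 0.5714×0.5436 = 0.5892 bits


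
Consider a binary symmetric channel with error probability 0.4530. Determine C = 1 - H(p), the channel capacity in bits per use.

For BSC with error probability p:
C = 1 - H(p) where H(p) is binary entropy
H(0.4530) = -0.4530 × log₂(0.4530) - 0.5470 × log₂(0.5470)
H(p) = 0.9936
C = 1 - 0.9936 = 0.0064 bits/use


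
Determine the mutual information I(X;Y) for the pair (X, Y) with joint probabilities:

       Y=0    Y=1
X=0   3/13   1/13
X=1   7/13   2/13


H(X) = 0.8905, H(Y) = 0.7793, H(X,Y) = 1.6692
I(X;Y) = H(X) + H(Y) - H(X,Y) = 0.0007 bits


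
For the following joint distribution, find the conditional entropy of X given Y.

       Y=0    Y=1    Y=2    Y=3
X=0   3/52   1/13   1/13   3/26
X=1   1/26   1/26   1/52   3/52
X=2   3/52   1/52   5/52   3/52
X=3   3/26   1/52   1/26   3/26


H(X|Y) = Σ_y p(y) H(X|Y=y)
  p(Y=0) = 7/26, H(X|Y=0) = 1.8774
  p(Y=1) = 2/13, H(X|Y=1) = 1.7500
  p(Y=2) = 3/13, H(X|Y=2) = 1.7842
  p(Y=3) = 9/26, H(X|Y=3) = 1.9183
H(X|Y) = 0.2692×1.8774 + 0.1538×1.7500 + 0.2308×1.7842 + 0.3462×1.9183 = 1.8504 bits


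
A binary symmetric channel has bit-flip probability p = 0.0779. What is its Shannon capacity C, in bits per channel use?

For BSC with error probability p:
C = 1 - H(p) where H(p) is binary entropy
H(0.0779) = -0.0779 × log₂(0.0779) - 0.9221 × log₂(0.9221)
H(p) = 0.3947
C = 1 - 0.3947 = 0.6053 bits/use


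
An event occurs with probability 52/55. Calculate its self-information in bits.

Information content I(x) = -log₂(p(x))
I = -log₂(52/55) = -log₂(0.9455)
I = 0.0809 bits


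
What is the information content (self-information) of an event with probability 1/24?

Information content I(x) = -log₂(p(x))
I = -log₂(1/24) = -log₂(0.0417)
I = 4.5850 bits


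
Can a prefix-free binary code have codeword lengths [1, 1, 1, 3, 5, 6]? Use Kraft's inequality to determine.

Kraft inequality: Σ 2^(-l_i) ≤ 1 for prefix-free code
Calculating: 2^(-1) + 2^(-1) + 2^(-1) + 2^(-3) + 2^(-5) + 2^(-6)
= 0.5 + 0.5 + 0.5 + 0.125 + 0.03125 + 0.015625
= 1.6719
Since 1.6719 > 1, prefix-free code does not exist


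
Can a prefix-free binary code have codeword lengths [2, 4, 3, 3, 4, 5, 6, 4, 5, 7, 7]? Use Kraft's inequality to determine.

Kraft inequality: Σ 2^(-l_i) ≤ 1 for prefix-free code
Calculating: 2^(-2) + 2^(-4) + 2^(-3) + 2^(-3) + 2^(-4) + 2^(-5) + 2^(-6) + 2^(-4) + 2^(-5) + 2^(-7) + 2^(-7)
= 0.25 + 0.0625 + 0.125 + 0.125 + 0.0625 + 0.03125 + 0.015625 + 0.0625 + 0.03125 + 0.0078125 + 0.0078125
= 0.7812
Since 0.7812 ≤ 1, prefix-free code exists


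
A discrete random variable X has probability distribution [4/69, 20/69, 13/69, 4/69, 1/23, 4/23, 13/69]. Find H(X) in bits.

H(X) = -Σ p(x) log₂ p(x)
  -4/69 × log₂(4/69) = 0.2382
  -20/69 × log₂(20/69) = 0.5179
  -13/69 × log₂(13/69) = 0.4537
  -4/69 × log₂(4/69) = 0.2382
  -1/23 × log₂(1/23) = 0.1967
  -4/23 × log₂(4/23) = 0.4389
  -13/69 × log₂(13/69) = 0.4537
H(X) = 2.5372 bits


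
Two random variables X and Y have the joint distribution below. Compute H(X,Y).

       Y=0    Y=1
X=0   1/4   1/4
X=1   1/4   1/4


H(X,Y) = -Σ p(x,y) log₂ p(x,y)
  p(0,0)=1/4: -0.2500 × log₂(0.2500) = 0.5000
  p(0,1)=1/4: -0.2500 × log₂(0.2500) = 0.5000
  p(1,0)=1/4: -0.2500 × log₂(0.2500) = 0.5000
  p(1,1)=1/4: -0.2500 × log₂(0.2500) = 0.5000
H(X,Y) = 2.0000 bits


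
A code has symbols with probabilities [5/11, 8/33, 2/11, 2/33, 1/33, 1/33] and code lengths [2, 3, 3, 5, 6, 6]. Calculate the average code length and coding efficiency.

Average length L = Σ p_i × l_i = 2.8485 bits
Entropy H = 2.0107 bits
Efficiency η = H/L × 100% = 70.59%


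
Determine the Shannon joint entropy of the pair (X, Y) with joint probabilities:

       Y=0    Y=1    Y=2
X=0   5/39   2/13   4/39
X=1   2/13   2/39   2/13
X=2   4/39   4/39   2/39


H(X,Y) = -Σ p(x,y) log₂ p(x,y)
  p(0,0)=5/39: -0.1282 × log₂(0.1282) = 0.3799
  p(0,1)=2/13: -0.1538 × log₂(0.1538) = 0.4155
  p(0,2)=4/39: -0.1026 × log₂(0.1026) = 0.3370
  p(1,0)=2/13: -0.1538 × log₂(0.1538) = 0.4155
  p(1,1)=2/39: -0.0513 × log₂(0.0513) = 0.2198
  p(1,2)=2/13: -0.1538 × log₂(0.1538) = 0.4155
  p(2,0)=4/39: -0.1026 × log₂(0.1026) = 0.3370
  p(2,1)=4/39: -0.1026 × log₂(0.1026) = 0.3370
  p(2,2)=2/39: -0.0513 × log₂(0.0513) = 0.2198
H(X,Y) = 3.0767 bits


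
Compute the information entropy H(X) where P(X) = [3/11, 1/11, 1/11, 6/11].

H(X) = -Σ p(x) log₂ p(x)
  -3/11 × log₂(3/11) = 0.5112
  -1/11 × log₂(1/11) = 0.3145
  -1/11 × log₂(1/11) = 0.3145
  -6/11 × log₂(6/11) = 0.4770
H(X) = 1.6172 bits


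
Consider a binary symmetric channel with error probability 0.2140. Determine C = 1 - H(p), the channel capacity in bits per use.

For BSC with error probability p:
C = 1 - H(p) where H(p) is binary entropy
H(0.2140) = -0.2140 × log₂(0.2140) - 0.7860 × log₂(0.7860)
H(p) = 0.7491
C = 1 - 0.7491 = 0.2509 bits/use


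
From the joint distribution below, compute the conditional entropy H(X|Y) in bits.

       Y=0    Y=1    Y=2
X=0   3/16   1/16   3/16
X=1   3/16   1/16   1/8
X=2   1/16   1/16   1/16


H(X|Y) = Σ_y p(y) H(X|Y=y)
  p(Y=0) = 7/16, H(X|Y=0) = 1.4488
  p(Y=1) = 3/16, H(X|Y=1) = 1.5850
  p(Y=2) = 3/8, H(X|Y=2) = 1.4591
H(X|Y) = 0.4375×1.4488 + 0.1875×1.5850 + 0.3750×1.4591 = 1.4782 bits


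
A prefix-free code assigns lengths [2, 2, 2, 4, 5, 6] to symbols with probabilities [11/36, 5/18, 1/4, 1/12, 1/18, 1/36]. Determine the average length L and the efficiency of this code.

Average length L = Σ p_i × l_i = 2.4444 bits
Entropy H = 2.2100 bits
Efficiency η = H/L × 100% = 90.41%


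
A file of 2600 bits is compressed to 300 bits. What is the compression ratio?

Compression ratio = Original / Compressed
= 2600 / 300 = 8.67:1


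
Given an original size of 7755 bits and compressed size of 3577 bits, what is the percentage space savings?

Space savings = (1 - Compressed/Original) × 100%
= (1 - 3577/7755) × 100%
= 53.87%


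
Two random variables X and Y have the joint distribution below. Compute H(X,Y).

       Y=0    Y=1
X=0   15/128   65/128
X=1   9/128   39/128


H(X,Y) = -Σ p(x,y) log₂ p(x,y)
  p(0,0)=15/128: -0.1172 × log₂(0.1172) = 0.3625
  p(0,1)=65/128: -0.5078 × log₂(0.5078) = 0.4965
  p(1,0)=9/128: -0.0703 × log₂(0.0703) = 0.2693
  p(1,1)=39/128: -0.3047 × log₂(0.3047) = 0.5224
H(X,Y) = 1.6506 bits


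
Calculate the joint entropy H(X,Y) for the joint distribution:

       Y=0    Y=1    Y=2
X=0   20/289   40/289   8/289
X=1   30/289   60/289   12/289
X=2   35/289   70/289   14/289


H(X,Y) = -Σ p(x,y) log₂ p(x,y)
  p(0,0)=20/289: -0.0692 × log₂(0.0692) = 0.2666
  p(0,1)=40/289: -0.1384 × log₂(0.1384) = 0.3949
  p(0,2)=8/289: -0.0277 × log₂(0.0277) = 0.1433
  p(1,0)=30/289: -0.1038 × log₂(0.1038) = 0.3392
  p(1,1)=60/289: -0.2076 × log₂(0.2076) = 0.4709
  p(1,2)=12/289: -0.0415 × log₂(0.0415) = 0.1906
  p(2,0)=35/289: -0.1211 × log₂(0.1211) = 0.3688
  p(2,1)=70/289: -0.2422 × log₂(0.2422) = 0.4955
  p(2,2)=14/289: -0.0484 × log₂(0.0484) = 0.2116
H(X,Y) = 2.8814 bits


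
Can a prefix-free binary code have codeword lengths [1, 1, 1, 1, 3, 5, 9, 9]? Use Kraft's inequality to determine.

Kraft inequality: Σ 2^(-l_i) ≤ 1 for prefix-free code
Calculating: 2^(-1) + 2^(-1) + 2^(-1) + 2^(-1) + 2^(-3) + 2^(-5) + 2^(-9) + 2^(-9)
= 0.5 + 0.5 + 0.5 + 0.5 + 0.125 + 0.03125 + 0.001953125 + 0.001953125
= 2.1602
Since 2.1602 > 1, prefix-free code does not exist


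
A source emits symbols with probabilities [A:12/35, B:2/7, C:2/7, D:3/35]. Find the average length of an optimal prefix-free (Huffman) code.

Huffman tree construction:
Combine smallest probabilities repeatedly
Resulting codes:
  A: 11 (length 2)
  B: 01 (length 2)
  C: 10 (length 2)
  D: 00 (length 2)
Average length = Σ p(s) × length(s) = 2.0000 bits


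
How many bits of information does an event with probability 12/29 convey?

Information content I(x) = -log₂(p(x))
I = -log₂(12/29) = -log₂(0.4138)
I = 1.2730 bits


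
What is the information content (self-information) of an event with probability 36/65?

Information content I(x) = -log₂(p(x))
I = -log₂(36/65) = -log₂(0.5538)
I = 0.8524 bits


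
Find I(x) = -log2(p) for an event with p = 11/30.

Information content I(x) = -log₂(p(x))
I = -log₂(11/30) = -log₂(0.3667)
I = 1.4475 bits


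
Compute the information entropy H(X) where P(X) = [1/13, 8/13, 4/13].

H(X) = -Σ p(x) log₂ p(x)
  -1/13 × log₂(1/13) = 0.2846
  -8/13 × log₂(8/13) = 0.4310
  -4/13 × log₂(4/13) = 0.5232
H(X) = 1.2389 bits


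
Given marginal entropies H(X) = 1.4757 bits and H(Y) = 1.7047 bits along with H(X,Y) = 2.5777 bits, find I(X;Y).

I(X;Y) = H(X) + H(Y) - H(X,Y)
I(X;Y) = 1.4757 + 1.7047 - 2.5777 = 0.6027 bits


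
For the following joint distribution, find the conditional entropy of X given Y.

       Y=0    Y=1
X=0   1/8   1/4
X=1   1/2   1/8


H(X|Y) = Σ_y p(y) H(X|Y=y)
  p(Y=0) = 5/8, H(X|Y=0) = 0.7219
  p(Y=1) = 3/8, H(X|Y=1) = 0.9183
H(X|Y) = 0.6250×0.7219 + 0.3750×0.9183 = 0.7956 bits


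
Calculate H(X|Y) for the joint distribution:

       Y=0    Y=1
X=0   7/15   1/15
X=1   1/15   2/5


H(X|Y) = Σ_y p(y) H(X|Y=y)
  p(Y=0) = 8/15, H(X|Y=0) = 0.5436
  p(Y=1) = 7/15, H(X|Y=1) = 0.5917
H(X|Y) = 0.5333×0.5436 + 0.4667×0.5917 = 0.5660 bits


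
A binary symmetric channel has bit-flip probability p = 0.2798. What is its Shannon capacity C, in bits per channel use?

For BSC with error probability p:
C = 1 - H(p) where H(p) is binary entropy
H(0.2798) = -0.2798 × log₂(0.2798) - 0.7202 × log₂(0.7202)
H(p) = 0.8552
C = 1 - 0.8552 = 0.1448 bits/use


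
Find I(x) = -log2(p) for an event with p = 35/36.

Information content I(x) = -log₂(p(x))
I = -log₂(35/36) = -log₂(0.9722)
I = 0.0406 bits


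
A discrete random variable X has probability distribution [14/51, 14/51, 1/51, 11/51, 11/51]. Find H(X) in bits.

H(X) = -Σ p(x) log₂ p(x)
  -14/51 × log₂(14/51) = 0.5120
  -14/51 × log₂(14/51) = 0.5120
  -1/51 × log₂(1/51) = 0.1112
  -11/51 × log₂(11/51) = 0.4773
  -11/51 × log₂(11/51) = 0.4773
H(X) = 2.0898 bits


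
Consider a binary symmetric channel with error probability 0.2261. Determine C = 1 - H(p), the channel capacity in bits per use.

For BSC with error probability p:
C = 1 - H(p) where H(p) is binary entropy
H(0.2261) = -0.2261 × log₂(0.2261) - 0.7739 × log₂(0.7739)
H(p) = 0.7712
C = 1 - 0.7712 = 0.2288 bits/use


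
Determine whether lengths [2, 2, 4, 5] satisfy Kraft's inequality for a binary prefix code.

Kraft inequality: Σ 2^(-l_i) ≤ 1 for prefix-free code
Calculating: 2^(-2) + 2^(-2) + 2^(-4) + 2^(-5)
= 0.25 + 0.25 + 0.0625 + 0.03125
= 0.5938
Since 0.5938 ≤ 1, prefix-free code exists


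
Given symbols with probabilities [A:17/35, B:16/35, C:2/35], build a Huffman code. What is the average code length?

Huffman tree construction:
Combine smallest probabilities repeatedly
Resulting codes:
  A: 0 (length 1)
  B: 11 (length 2)
  C: 10 (length 2)
Average length = Σ p(s) × length(s) = 1.5143 bits


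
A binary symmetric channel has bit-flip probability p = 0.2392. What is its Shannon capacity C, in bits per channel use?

For BSC with error probability p:
C = 1 - H(p) where H(p) is binary entropy
H(0.2392) = -0.2392 × log₂(0.2392) - 0.7608 × log₂(0.7608)
H(p) = 0.7937
C = 1 - 0.7937 = 0.2063 bits/use


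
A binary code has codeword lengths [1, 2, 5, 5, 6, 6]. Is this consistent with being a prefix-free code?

Kraft inequality: Σ 2^(-l_i) ≤ 1 for prefix-free code
Calculating: 2^(-1) + 2^(-2) + 2^(-5) + 2^(-5) + 2^(-6) + 2^(-6)
= 0.5 + 0.25 + 0.03125 + 0.03125 + 0.015625 + 0.015625
= 0.8438
Since 0.8438 ≤ 1, prefix-free code exists


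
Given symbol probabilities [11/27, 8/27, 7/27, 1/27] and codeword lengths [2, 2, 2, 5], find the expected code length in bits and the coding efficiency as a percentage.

Average length L = Σ p_i × l_i = 2.1111 bits
Entropy H = 1.7288 bits
Efficiency η = H/L × 100% = 81.89%


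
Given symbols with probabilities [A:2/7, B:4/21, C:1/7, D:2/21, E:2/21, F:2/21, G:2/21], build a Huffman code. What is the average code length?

Huffman tree construction:
Combine smallest probabilities repeatedly
Resulting codes:
  A: 10 (length 2)
  B: 111 (length 3)
  C: 110 (length 3)
  D: 000 (length 3)
  E: 001 (length 3)
  F: 010 (length 3)
  G: 011 (length 3)
Average length = Σ p(s) × length(s) = 2.7143 bits


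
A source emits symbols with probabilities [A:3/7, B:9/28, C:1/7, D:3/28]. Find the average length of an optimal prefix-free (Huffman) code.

Huffman tree construction:
Combine smallest probabilities repeatedly
Resulting codes:
  A: 0 (length 1)
  B: 11 (length 2)
  C: 101 (length 3)
  D: 100 (length 3)
Average length = Σ p(s) × length(s) = 1.8214 bits


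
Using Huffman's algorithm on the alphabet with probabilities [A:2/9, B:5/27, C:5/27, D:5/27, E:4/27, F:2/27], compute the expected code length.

Huffman tree construction:
Combine smallest probabilities repeatedly
Resulting codes:
  A: 01 (length 2)
  B: 110 (length 3)
  C: 111 (length 3)
  D: 00 (length 2)
  E: 101 (length 3)
  F: 100 (length 3)
Average length = Σ p(s) × length(s) = 2.5926 bits


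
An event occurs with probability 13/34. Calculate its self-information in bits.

Information content I(x) = -log₂(p(x))
I = -log₂(13/34) = -log₂(0.3824)
I = 1.3870 bits


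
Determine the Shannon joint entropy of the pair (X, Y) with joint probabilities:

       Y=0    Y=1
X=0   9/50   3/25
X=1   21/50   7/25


H(X,Y) = -Σ p(x,y) log₂ p(x,y)
  p(0,0)=9/50: -0.1800 × log₂(0.1800) = 0.4453
  p(0,1)=3/25: -0.1200 × log₂(0.1200) = 0.3671
  p(1,0)=21/50: -0.4200 × log₂(0.4200) = 0.5256
  p(1,1)=7/25: -0.2800 × log₂(0.2800) = 0.5142
H(X,Y) = 1.8522 bits


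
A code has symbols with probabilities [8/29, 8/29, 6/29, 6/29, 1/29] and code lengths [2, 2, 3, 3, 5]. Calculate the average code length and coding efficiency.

Average length L = Σ p_i × l_i = 2.5172 bits
Entropy H = 2.1332 bits
Efficiency η = H/L × 100% = 84.74%


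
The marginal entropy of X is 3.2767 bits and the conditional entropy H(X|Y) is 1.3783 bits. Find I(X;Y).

I(X;Y) = H(X) - H(X|Y)
I(X;Y) = 3.2767 - 1.3783 = 1.8984 bits


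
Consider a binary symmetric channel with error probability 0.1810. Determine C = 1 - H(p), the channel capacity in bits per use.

For BSC with error probability p:
C = 1 - H(p) where H(p) is binary entropy
H(0.1810) = -0.1810 × log₂(0.1810) - 0.8190 × log₂(0.8190)
H(p) = 0.6823
C = 1 - 0.6823 = 0.3177 bits/use


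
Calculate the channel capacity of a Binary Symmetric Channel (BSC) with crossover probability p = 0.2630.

For BSC with error probability p:
C = 1 - H(p) where H(p) is binary entropy
H(0.2630) = -0.2630 × log₂(0.2630) - 0.7370 × log₂(0.7370)
H(p) = 0.8312
C = 1 - 0.8312 = 0.1688 bits/use


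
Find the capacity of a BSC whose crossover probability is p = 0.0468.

For BSC with error probability p:
C = 1 - H(p) where H(p) is binary entropy
H(0.0468) = -0.0468 × log₂(0.0468) - 0.9532 × log₂(0.9532)
H(p) = 0.2726
C = 1 - 0.2726 = 0.7274 bits/use


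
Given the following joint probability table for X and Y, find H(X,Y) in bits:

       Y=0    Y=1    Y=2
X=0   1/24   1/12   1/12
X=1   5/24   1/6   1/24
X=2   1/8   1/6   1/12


H(X,Y) = -Σ p(x,y) log₂ p(x,y)
  p(0,0)=1/24: -0.0417 × log₂(0.0417) = 0.1910
  p(0,1)=1/12: -0.0833 × log₂(0.0833) = 0.2987
  p(0,2)=1/12: -0.0833 × log₂(0.0833) = 0.2987
  p(1,0)=5/24: -0.2083 × log₂(0.2083) = 0.4715
  p(1,1)=1/6: -0.1667 × log₂(0.1667) = 0.4308
  p(1,2)=1/24: -0.0417 × log₂(0.0417) = 0.1910
  p(2,0)=1/8: -0.1250 × log₂(0.1250) = 0.3750
  p(2,1)=1/6: -0.1667 × log₂(0.1667) = 0.4308
  p(2,2)=1/12: -0.0833 × log₂(0.0833) = 0.2987
H(X,Y) = 2.9864 bits


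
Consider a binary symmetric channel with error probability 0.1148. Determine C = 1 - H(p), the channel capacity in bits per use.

For BSC with error probability p:
C = 1 - H(p) where H(p) is binary entropy
H(0.1148) = -0.1148 × log₂(0.1148) - 0.8852 × log₂(0.8852)
H(p) = 0.5142
C = 1 - 0.5142 = 0.4858 bits/use


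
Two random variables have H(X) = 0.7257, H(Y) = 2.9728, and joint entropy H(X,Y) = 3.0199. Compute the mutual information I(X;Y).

I(X;Y) = H(X) + H(Y) - H(X,Y)
I(X;Y) = 0.7257 + 2.9728 - 3.0199 = 0.6786 bits


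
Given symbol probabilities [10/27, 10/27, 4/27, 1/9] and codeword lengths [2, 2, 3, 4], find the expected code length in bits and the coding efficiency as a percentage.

Average length L = Σ p_i × l_i = 2.3704 bits
Entropy H = 1.8218 bits
Efficiency η = H/L × 100% = 76.86%


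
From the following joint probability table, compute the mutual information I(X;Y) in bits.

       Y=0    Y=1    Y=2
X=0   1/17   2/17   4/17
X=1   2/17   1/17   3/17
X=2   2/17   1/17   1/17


H(X) = 1.5486, H(Y) = 1.5222, H(X,Y) = 2.9842
I(X;Y) = H(X) + H(Y) - H(X,Y) = 0.0865 bits


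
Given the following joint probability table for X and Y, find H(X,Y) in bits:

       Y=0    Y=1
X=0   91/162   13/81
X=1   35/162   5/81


H(X,Y) = -Σ p(x,y) log₂ p(x,y)
  p(0,0)=91/162: -0.5617 × log₂(0.5617) = 0.4674
  p(0,1)=13/81: -0.1605 × log₂(0.1605) = 0.4236
  p(1,0)=35/162: -0.2160 × log₂(0.2160) = 0.4776
  p(1,1)=5/81: -0.0617 × log₂(0.0617) = 0.2480
H(X,Y) = 1.6166 bits


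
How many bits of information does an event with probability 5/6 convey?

Information content I(x) = -log₂(p(x))
I = -log₂(5/6) = -log₂(0.8333)
I = 0.2630 bits


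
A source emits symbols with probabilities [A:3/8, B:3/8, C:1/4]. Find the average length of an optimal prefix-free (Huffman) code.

Huffman tree construction:
Combine smallest probabilities repeatedly
Resulting codes:
  A: 11 (length 2)
  B: 0 (length 1)
  C: 10 (length 2)
Average length = Σ p(s) × length(s) = 1.6250 bits


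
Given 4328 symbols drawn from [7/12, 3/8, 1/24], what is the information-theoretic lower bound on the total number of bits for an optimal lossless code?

Entropy H = 1.1753 bits/symbol
Minimum bits = H × n = 1.1753 × 4328
= 5086.63 bits


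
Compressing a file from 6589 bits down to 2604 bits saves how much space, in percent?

Space savings = (1 - Compressed/Original) × 100%
= (1 - 2604/6589) × 100%
= 60.48%


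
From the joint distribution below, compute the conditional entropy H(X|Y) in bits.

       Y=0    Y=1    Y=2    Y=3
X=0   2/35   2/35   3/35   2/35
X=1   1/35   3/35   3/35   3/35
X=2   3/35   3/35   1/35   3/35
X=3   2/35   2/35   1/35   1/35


H(X|Y) = Σ_y p(y) H(X|Y=y)
  p(Y=0) = 8/35, H(X|Y=0) = 1.9056
  p(Y=1) = 2/7, H(X|Y=1) = 1.9710
  p(Y=2) = 8/35, H(X|Y=2) = 1.8113
  p(Y=3) = 9/35, H(X|Y=3) = 1.8911
H(X|Y) = 0.2286×1.9056 + 0.2857×1.9710 + 0.2286×1.8113 + 0.2571×1.8911 = 1.8990 bits


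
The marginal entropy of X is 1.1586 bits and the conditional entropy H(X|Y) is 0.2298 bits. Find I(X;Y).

I(X;Y) = H(X) - H(X|Y)
I(X;Y) = 1.1586 - 0.2298 = 0.9288 bits


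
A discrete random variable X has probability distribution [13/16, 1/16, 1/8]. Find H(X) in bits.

H(X) = -Σ p(x) log₂ p(x)
  -13/16 × log₂(13/16) = 0.2434
  -1/16 × log₂(1/16) = 0.2500
  -1/8 × log₂(1/8) = 0.3750
H(X) = 0.8684 bits


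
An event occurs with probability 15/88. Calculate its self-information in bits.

Information content I(x) = -log₂(p(x))
I = -log₂(15/88) = -log₂(0.1705)
I = 2.5525 bits


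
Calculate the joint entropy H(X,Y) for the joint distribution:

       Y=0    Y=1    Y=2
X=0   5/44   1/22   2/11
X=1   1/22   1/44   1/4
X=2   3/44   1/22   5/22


H(X,Y) = -Σ p(x,y) log₂ p(x,y)
  p(0,0)=5/44: -0.1136 × log₂(0.1136) = 0.3565
  p(0,1)=1/22: -0.0455 × log₂(0.0455) = 0.2027
  p(0,2)=2/11: -0.1818 × log₂(0.1818) = 0.4472
  p(1,0)=1/22: -0.0455 × log₂(0.0455) = 0.2027
  p(1,1)=1/44: -0.0227 × log₂(0.0227) = 0.1241
  p(1,2)=1/4: -0.2500 × log₂(0.2500) = 0.5000
  p(2,0)=3/44: -0.0682 × log₂(0.0682) = 0.2642
  p(2,1)=1/22: -0.0455 × log₂(0.0455) = 0.2027
  p(2,2)=5/22: -0.2273 × log₂(0.2273) = 0.4858
H(X,Y) = 2.7859 bits


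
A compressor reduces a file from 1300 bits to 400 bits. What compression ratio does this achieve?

Compression ratio = Original / Compressed
= 1300 / 400 = 3.25:1


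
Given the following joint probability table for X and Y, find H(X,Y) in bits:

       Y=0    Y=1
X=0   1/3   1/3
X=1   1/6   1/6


H(X,Y) = -Σ p(x,y) log₂ p(x,y)
  p(0,0)=1/3: -0.3333 × log₂(0.3333) = 0.5283
  p(0,1)=1/3: -0.3333 × log₂(0.3333) = 0.5283
  p(1,0)=1/6: -0.1667 × log₂(0.1667) = 0.4308
  p(1,1)=1/6: -0.1667 × log₂(0.1667) = 0.4308
H(X,Y) = 1.9183 bits


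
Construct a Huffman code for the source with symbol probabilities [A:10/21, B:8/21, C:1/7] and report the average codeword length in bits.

Huffman tree construction:
Combine smallest probabilities repeatedly
Resulting codes:
  A: 0 (length 1)
  B: 11 (length 2)
  C: 10 (length 2)
Average length = Σ p(s) × length(s) = 1.5238 bits


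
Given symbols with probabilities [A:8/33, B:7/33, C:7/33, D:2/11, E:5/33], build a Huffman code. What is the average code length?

Huffman tree construction:
Combine smallest probabilities repeatedly
Resulting codes:
  A: 10 (length 2)
  B: 00 (length 2)
  C: 01 (length 2)
  D: 111 (length 3)
  E: 110 (length 3)
Average length = Σ p(s) × length(s) = 2.3333 bits


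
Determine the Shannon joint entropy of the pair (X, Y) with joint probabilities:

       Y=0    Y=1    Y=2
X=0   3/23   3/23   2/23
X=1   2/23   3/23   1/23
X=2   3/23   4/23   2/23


H(X,Y) = -Σ p(x,y) log₂ p(x,y)
  p(0,0)=3/23: -0.1304 × log₂(0.1304) = 0.3833
  p(0,1)=3/23: -0.1304 × log₂(0.1304) = 0.3833
  p(0,2)=2/23: -0.0870 × log₂(0.0870) = 0.3064
  p(1,0)=2/23: -0.0870 × log₂(0.0870) = 0.3064
  p(1,1)=3/23: -0.1304 × log₂(0.1304) = 0.3833
  p(1,2)=1/23: -0.0435 × log₂(0.0435) = 0.1967
  p(2,0)=3/23: -0.1304 × log₂(0.1304) = 0.3833
  p(2,1)=4/23: -0.1739 × log₂(0.1739) = 0.4389
  p(2,2)=2/23: -0.0870 × log₂(0.0870) = 0.3064
H(X,Y) = 3.0879 bits


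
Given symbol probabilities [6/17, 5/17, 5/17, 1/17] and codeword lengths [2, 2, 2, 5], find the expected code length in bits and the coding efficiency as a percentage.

Average length L = Σ p_i × l_i = 2.1765 bits
Entropy H = 1.8093 bits
Efficiency η = H/L × 100% = 83.13%


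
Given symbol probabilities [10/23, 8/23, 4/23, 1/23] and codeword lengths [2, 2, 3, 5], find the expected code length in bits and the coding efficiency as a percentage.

Average length L = Σ p_i × l_i = 2.3043 bits
Entropy H = 1.6879 bits
Efficiency η = H/L × 100% = 73.25%


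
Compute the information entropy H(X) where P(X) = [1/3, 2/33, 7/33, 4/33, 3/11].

H(X) = -Σ p(x) log₂ p(x)
  -1/3 × log₂(1/3) = 0.5283
  -2/33 × log₂(2/33) = 0.2451
  -7/33 × log₂(7/33) = 0.4745
  -4/33 × log₂(4/33) = 0.3690
  -3/11 × log₂(3/11) = 0.5112
H(X) = 2.1282 bits


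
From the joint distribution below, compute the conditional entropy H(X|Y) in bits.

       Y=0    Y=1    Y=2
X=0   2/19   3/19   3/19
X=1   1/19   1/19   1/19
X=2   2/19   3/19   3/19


H(X|Y) = Σ_y p(y) H(X|Y=y)
  p(Y=0) = 5/19, H(X|Y=0) = 1.5219
  p(Y=1) = 7/19, H(X|Y=1) = 1.4488
  p(Y=2) = 7/19, H(X|Y=2) = 1.4488
H(X|Y) = 0.2632×1.5219 + 0.3684×1.4488 + 0.3684×1.4488 = 1.4681 bits


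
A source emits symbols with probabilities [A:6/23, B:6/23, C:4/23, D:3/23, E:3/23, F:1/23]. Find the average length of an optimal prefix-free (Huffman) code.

Huffman tree construction:
Combine smallest probabilities repeatedly
Resulting codes:
  A: 01 (length 2)
  B: 10 (length 2)
  C: 111 (length 3)
  D: 001 (length 3)
  E: 110 (length 3)
  F: 000 (length 3)
Average length = Σ p(s) × length(s) = 2.4783 bits


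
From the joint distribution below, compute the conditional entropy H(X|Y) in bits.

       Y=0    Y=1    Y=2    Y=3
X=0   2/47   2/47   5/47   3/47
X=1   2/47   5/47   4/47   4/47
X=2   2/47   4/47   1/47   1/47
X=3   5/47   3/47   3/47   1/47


H(X|Y) = Σ_y p(y) H(X|Y=y)
  p(Y=0) = 11/47, H(X|Y=0) = 1.8586
  p(Y=1) = 14/47, H(X|Y=1) = 1.9242
  p(Y=2) = 13/47, H(X|Y=2) = 1.8262
  p(Y=3) = 9/47, H(X|Y=3) = 1.7527
H(X|Y) = 0.2340×1.8586 + 0.2979×1.9242 + 0.2766×1.8262 + 0.1915×1.7527 = 1.8489 bits
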